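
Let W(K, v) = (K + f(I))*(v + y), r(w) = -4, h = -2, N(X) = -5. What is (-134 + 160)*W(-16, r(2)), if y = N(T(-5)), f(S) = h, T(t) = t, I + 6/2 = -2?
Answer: 4212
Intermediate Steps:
I = -5 (I = -3 - 2 = -5)
f(S) = -2
y = -5
W(K, v) = (-5 + v)*(-2 + K) (W(K, v) = (K - 2)*(v - 5) = (-2 + K)*(-5 + v) = (-5 + v)*(-2 + K))
(-134 + 160)*W(-16, r(2)) = (-134 + 160)*(10 - 5*(-16) - 2*(-4) - 16*(-4)) = 26*(10 + 80 + 8 + 64) = 26*162 = 4212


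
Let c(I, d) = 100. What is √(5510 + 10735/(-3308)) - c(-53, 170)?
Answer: -100 + √15064917315/1654 ≈ -25.792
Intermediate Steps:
√(5510 + 10735/(-3308)) - c(-53, 170) = √(5510 + 10735/(-3308)) - 1*100 = √(5510 + 10735*(-1/3308)) - 100 = √(5510 - 10735/3308) - 100 = √(18216345/3308) - 100 = √15064917315/1654 - 100 = -100 + √15064917315/1654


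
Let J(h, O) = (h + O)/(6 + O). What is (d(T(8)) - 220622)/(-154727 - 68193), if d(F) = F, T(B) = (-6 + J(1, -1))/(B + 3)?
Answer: 303356/306515 ≈ 0.98969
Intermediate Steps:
J(h, O) = (O + h)/(6 + O)
T(B) = -6/(3 + B) (T(B) = (-6 + (-1 + 1)/(6 - 1))/(B + 3) = (-6 + 0/5)/(3 + B) = (-6 + (⅕)*0)/(3 + B) = (-6 + 0)/(3 + B) = -6/(3 + B))
(d(T(8)) - 220622)/(-154727 - 68193) = (-6/(3 + 8) - 220622)/(-154727 - 68193) = (-6/11 - 220622)/(-222920) = (-6*1/11 - 220622)*(-1/222920) = (-6/11 - 220622)*(-1/222920) = -2426848/11*(-1/222920) = 303356/306515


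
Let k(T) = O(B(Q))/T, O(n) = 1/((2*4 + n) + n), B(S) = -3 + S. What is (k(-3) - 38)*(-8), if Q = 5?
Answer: 2738/9 ≈ 304.22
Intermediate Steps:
O(n) = 1/(8 + 2*n) (O(n) = 1/((8 + n) + n) = 1/(8 + 2*n))
k(T) = 1/(12*T) (k(T) = (1/(2*(4 + (-3 + 5))))/T = (1/(2*(4 + 2)))/T = ((½)/6)/T = ((½)*(⅙))/T = 1/(12*T))
(k(-3) - 38)*(-8) = ((1/12)/(-3) - 38)*(-8) = ((1/12)*(-⅓) - 38)*(-8) = (-1/36 - 38)*(-8) = -1369/36*(-8) = 2738/9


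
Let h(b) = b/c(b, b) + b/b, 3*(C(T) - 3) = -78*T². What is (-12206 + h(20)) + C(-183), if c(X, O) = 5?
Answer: -882912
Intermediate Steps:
C(T) = 3 - 26*T² (C(T) = 3 + (-78*T²)/3 = 3 - 26*T²)
h(b) = 1 + b/5 (h(b) = b/5 + b/b = b*(⅕) + 1 = b/5 + 1 = 1 + b/5)
(-12206 + h(20)) + C(-183) = (-12206 + (1 + (⅕)*20)) + (3 - 26*(-183)²) = (-12206 + (1 + 4)) + (3 - 26*33489) = (-12206 + 5) + (3 - 870714) = -12201 - 870711 = -882912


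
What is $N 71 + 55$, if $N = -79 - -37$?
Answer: $-2927$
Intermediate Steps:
$N = -42$ ($N = -79 + 37 = -42$)
$N 71 + 55 = \left(-42\right) 71 + 55 = -2982 + 55 = -2927$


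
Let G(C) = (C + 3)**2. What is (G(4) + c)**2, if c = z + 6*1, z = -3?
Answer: 2704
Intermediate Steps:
c = 3 (c = -3 + 6*1 = -3 + 6 = 3)
G(C) = (3 + C)**2
(G(4) + c)**2 = ((3 + 4)**2 + 3)**2 = (7**2 + 3)**2 = (49 + 3)**2 = 52**2 = 2704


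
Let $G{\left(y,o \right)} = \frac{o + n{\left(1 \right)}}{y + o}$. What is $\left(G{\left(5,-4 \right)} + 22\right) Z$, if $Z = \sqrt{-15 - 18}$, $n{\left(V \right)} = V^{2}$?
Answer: $19 i \sqrt{33} \approx 109.15 i$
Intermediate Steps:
$G{\left(y,o \right)} = \frac{1 + o}{o + y}$ ($G{\left(y,o \right)} = \frac{o + 1^{2}}{y + o} = \frac{o + 1}{o + y} = \frac{1 + o}{o + y}$)
$Z = i \sqrt{33}$ ($Z = \sqrt{-33} = i \sqrt{33} \approx 5.7446 i$)
$\left(G{\left(5,-4 \right)} + 22\right) Z = \left(\frac{1 - 4}{-4 + 5} + 22\right) i \sqrt{33} = \left(1^{-1} \left(-3\right) + 22\right) i \sqrt{33} = \left(1 \left(-3\right) + 22\right) i \sqrt{33} = \left(-3 + 22\right) i \sqrt{33} = 19 i \sqrt{33}$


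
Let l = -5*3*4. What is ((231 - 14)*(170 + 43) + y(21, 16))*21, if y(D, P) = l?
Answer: 969381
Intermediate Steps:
l = -60 (l = -15*4 = -60)
y(D, P) = -60
((231 - 14)*(170 + 43) + y(21, 16))*21 = ((231 - 14)*(170 + 43) - 60)*21 = (217*213 - 60)*21 = (46221 - 60)*21 = 46161*21 = 969381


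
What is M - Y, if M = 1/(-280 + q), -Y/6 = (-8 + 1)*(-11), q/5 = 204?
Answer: 341881/740 ≈ 462.00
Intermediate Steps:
q = 1020 (q = 5*204 = 1020)
Y = -462 (Y = -6*(-8 + 1)*(-11) = -(-42)*(-11) = -6*77 = -462)
M = 1/740 (M = 1/(-280 + 1020) = 1/740 ≈ 0.0013514)
M - Y = 1/740 - 1*(-462) = 1/740 + 462 = 341881/740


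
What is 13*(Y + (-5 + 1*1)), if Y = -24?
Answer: -364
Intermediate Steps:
13*(Y + (-5 + 1*1)) = 13*(-24 + (-5 + 1*1)) = 13*(-24 + (-5 + 1)) = 13*(-24 - 4) = 13*(-28) = -364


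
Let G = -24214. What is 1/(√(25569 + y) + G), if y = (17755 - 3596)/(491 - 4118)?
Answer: -43912089/1063240960744 - 3*√9342003853/1063240960744 ≈ -4.1573e-5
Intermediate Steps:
y = -14159/3627 (y = 14159/(-3627) = 14159*(-1/3627) = -14159/3627 ≈ -3.9038)
1/(√(25569 + y) + G) = 1/(√(25569 - 14159/3627) - 24214) = 1/(√(92724604/3627) - 24214) = 1/(2*√9342003853/1209 - 24214) = 1/(-24214 + 2*√9342003853/1209)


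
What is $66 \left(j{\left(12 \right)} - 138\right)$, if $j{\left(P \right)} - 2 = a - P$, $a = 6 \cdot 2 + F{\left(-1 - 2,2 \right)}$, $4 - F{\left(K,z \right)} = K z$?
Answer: $-8316$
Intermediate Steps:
$F{\left(K,z \right)} = 4 - K z$
$a = 22$ ($a = 6 \cdot 2 - \left(-4 + \left(-1 - 2\right) 2\right) = 12 - \left(-4 + \left(-1 - 2\right) 2\right) = 12 - \left(-4 - 6\right) = 12 + \left(4 + 6\right) = 12 + 10 = 22$)
$j{\left(P \right)} = 24 - P$ ($j{\left(P \right)} = 2 - \left(-22 + P\right) = 24 - P$)
$66 \left(j{\left(12 \right)} - 138\right) = 66 \left(\left(24 - 12\right) - 138\right) = 66 \left(12 - 138\right) = 66 \left(-126\right) = -8316$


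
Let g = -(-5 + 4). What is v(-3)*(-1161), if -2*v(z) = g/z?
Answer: -387/2 ≈ -193.50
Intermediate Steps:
g = 1 (g = -1*(-1) = 1)
v(z) = -1/(2*z)
v(-3)*(-1161) = -½/(-3)*(-1161) = -½*(-⅓)*(-1161) = (⅙)*(-1161) = -387/2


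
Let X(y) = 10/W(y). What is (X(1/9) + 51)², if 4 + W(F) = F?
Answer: 114921/49 ≈ 2345.3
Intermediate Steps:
W(F) = -4 + F
X(y) = 10/(-4 + y)
(X(1/9) + 51)² = (10/(-4 + 1/9) + 51)² = (10/(-4 + ⅑) + 51)² = (10/(-35/9) + 51)² = (10*(-9/35) + 51)² = (-18/7 + 51)² = (339/7)² = 114921/49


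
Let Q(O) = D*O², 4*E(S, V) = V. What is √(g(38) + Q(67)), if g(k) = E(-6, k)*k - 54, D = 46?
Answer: √206801 ≈ 454.75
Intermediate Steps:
E(S, V) = V/4
Q(O) = 46*O²
g(k) = -54 + k²/4 (g(k) = (k/4)*k - 54 = k²/4 - 54 = -54 + k²/4)
√(g(38) + Q(67)) = √((-54 + (¼)*38²) + 46*67²) = √((-54 + (¼)*1444) + 46*4489) = √((-54 + 361) + 206494) = √(307 + 206494) = √206801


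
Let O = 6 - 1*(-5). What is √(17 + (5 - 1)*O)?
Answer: √61 ≈ 7.8102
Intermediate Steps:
O = 11 (O = 6 + 5 = 11)
√(17 + (5 - 1)*O) = √(17 + (5 - 1)*11) = √(17 + 4*11) = √(17 + 44) = √61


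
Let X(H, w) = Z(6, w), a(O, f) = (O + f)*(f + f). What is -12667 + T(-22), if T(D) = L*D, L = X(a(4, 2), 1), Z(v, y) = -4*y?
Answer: -12579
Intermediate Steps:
a(O, f) = 2*f*(O + f) (a(O, f) = (O + f)*(2*f) = 2*f*(O + f))
X(H, w) = -4*w
L = -4 (L = -4*1 = -4)
T(D) = -4*D
-12667 + T(-22) = -12667 - 4*(-22) = -12667 + 88 = -12579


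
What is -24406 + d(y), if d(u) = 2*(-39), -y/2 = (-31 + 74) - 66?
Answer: -24484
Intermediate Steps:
y = 46 (y = -2*((-31 + 74) - 66) = -2*(43 - 66) = -2*(-23) = 46)
d(u) = -78
-24406 + d(y) = -24406 - 78 = -24484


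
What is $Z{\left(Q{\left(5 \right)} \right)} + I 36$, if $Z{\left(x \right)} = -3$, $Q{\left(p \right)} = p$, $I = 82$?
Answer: $2949$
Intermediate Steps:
$Z{\left(Q{\left(5 \right)} \right)} + I 36 = -3 + 82 \cdot 36 = -3 + 2952 = 2949$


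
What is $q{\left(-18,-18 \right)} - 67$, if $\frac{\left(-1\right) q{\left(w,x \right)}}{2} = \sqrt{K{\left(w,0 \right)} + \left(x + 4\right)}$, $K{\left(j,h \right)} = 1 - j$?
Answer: $-67 - 2 \sqrt{5} \approx -71.472$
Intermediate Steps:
$q{\left(w,x \right)} = - 2 \sqrt{5 + x - w}$ ($q{\left(w,x \right)} = - 2 \sqrt{\left(1 - w\right) + \left(x + 4\right)} = - 2 \sqrt{\left(1 - w\right) + \left(4 + x\right)} = - 2 \sqrt{5 + x - w}$)
$q{\left(-18,-18 \right)} - 67 = - 2 \sqrt{5 - 18 - -18} - 67 = - 2 \sqrt{5 - 18 + 18} - 67 = - 2 \sqrt{5} - 67 = -67 - 2 \sqrt{5}$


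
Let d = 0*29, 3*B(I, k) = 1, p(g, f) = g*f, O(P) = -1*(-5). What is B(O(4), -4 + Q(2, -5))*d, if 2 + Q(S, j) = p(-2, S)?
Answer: 0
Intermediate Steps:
O(P) = 5
p(g, f) = f*g
Q(S, j) = -2 - 2*S (Q(S, j) = -2 + S*(-2) = -2 - 2*S)
B(I, k) = ⅓ (B(I, k) = (⅓)*1 = ⅓)
d = 0
B(O(4), -4 + Q(2, -5))*d = (⅓)*0 = 0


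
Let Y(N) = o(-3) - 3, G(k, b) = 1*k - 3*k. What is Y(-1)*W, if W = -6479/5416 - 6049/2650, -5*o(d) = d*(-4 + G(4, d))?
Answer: 1273233717/35881000 ≈ 35.485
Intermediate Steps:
G(k, b) = -2*k (G(k, b) = k - 3*k = -2*k)
o(d) = 12*d/5 (o(d) = -d*(-4 - 2*4)/5 = -d*(-4 - 8)/5 = -d*(-12)/5 = -(-12)*d/5 = 12*d/5)
Y(N) = -51/5 (Y(N) = (12/5)*(-3) - 3 = -36/5 - 3 = -51/5)
W = -24965367/7176200 (W = -6479*1/5416 - 6049*1/2650 = -6479/5416 - 6049/2650 = -24965367/7176200 ≈ -3.4789)
Y(-1)*W = -51/5*(-24965367/7176200) = 1273233717/35881000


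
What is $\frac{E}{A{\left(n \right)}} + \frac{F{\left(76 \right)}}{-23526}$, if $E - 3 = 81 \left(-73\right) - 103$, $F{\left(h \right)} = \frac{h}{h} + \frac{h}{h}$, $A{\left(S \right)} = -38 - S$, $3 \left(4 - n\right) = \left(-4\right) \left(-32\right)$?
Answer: $- \frac{212192759}{23526} \approx -9019.5$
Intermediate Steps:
$n = - \frac{116}{3}$ ($n = 4 - \frac{\left(-4\right) \left(-32\right)}{3} = 4 - \frac{128}{3} = - \frac{116}{3} \approx -38.667$)
$F{\left(h \right)} = 2$ ($F{\left(h \right)} = 1 + 1 = 2$)
$E = -6013$ ($E = 3 + \left(81 \left(-73\right) - 103\right) = 3 - 6016 = -6013$)
$\frac{E}{A{\left(n \right)}} + \frac{F{\left(76 \right)}}{-23526} = - \frac{6013}{-38 - - \frac{116}{3}} + \frac{2}{-23526} = - \frac{6013}{-38 + \frac{116}{3}} + 2 \left(- \frac{1}{23526}\right) = - \frac{6013}{\frac{2}{3}} - \frac{1}{11763} = \left(-6013\right) \frac{3}{2} - \frac{1}{11763} = - \frac{18039}{2} - \frac{1}{11763} = - \frac{212192759}{23526}$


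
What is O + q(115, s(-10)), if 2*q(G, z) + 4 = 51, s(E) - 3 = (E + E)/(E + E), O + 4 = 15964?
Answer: 31967/2 ≈ 15984.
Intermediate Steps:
O = 15960 (O = -4 + 15964 = 15960)
s(E) = 4 (s(E) = 3 + (E + E)/(E + E) = 3 + (2*E)/((2*E)) = 3 + (2*E)*(1/(2*E)) = 3 + 1 = 4)
q(G, z) = 47/2 (q(G, z) = -2 + (½)*51 = -2 + 51/2 = 47/2)
O + q(115, s(-10)) = 15960 + 47/2 = 31967/2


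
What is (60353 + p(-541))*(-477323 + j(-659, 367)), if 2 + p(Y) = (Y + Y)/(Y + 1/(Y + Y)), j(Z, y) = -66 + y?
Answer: -16852430291438014/585363 ≈ -2.8790e+10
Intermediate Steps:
p(Y) = -2 + 2*Y/(Y + 1/(2*Y)) (p(Y) = -2 + (Y + Y)/(Y + 1/(Y + Y)) = -2 + (2*Y)/(Y + 1/(2*Y)) = -2 + 2*Y/(Y + 1/(2*Y)))
(60353 + p(-541))*(-477323 + j(-659, 367)) = (60353 - 2/(1 + 2*(-541)**2))*(-477323 + (-66 + 367)) = (60353 - 2/(1 + 2*292681))*(-477323 + 301) = (60353 - 2/(1 + 585362))*(-477022) = (60353 - 2/585363)*(-477022) = (35328413137/585363)*(-477022) = -16852430291438014/585363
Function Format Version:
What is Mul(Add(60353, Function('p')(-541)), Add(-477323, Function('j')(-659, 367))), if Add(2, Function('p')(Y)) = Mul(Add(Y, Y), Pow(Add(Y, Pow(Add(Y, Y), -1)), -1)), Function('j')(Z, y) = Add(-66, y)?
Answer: Rational(-16852430291438014, 585363) ≈ -2.8790e+10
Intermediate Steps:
Function('p')(Y) = Add(-2, Mul(2, Y, Pow(Add(Y, Mul(Rational(1, 2), Pow(Y, -1))), -1))) (Function('p')(Y) = Add(-2, Mul(Add(Y, Y), Pow(Add(Y, Pow(Add(Y, Y), -1)), -1))) = Add(-2, Mul(Mul(2, Y), Pow(Add(Y, Pow(Mul(2, Y), -1)), -1))) = Add(-2, Mul(Mul(2, Y), Pow(Add(Y, Mul(Rational(1, 2), Pow(Y, -1))), -1))) = Add(-2, Mul(2, Y, Pow(Add(Y, Mul(Rational(1, 2), Pow(Y, -1))), -1))))
Mul(Add(60353, Function('p')(-541)), Add(-477323, Function('j')(-659, 367))) = Mul(Add(60353, Mul(-2, Pow(Add(1, Mul(2, Pow(-541, 2))), -1))), Add(-477323, Add(-66, 367))) = Mul(Add(60353, Mul(-2, Pow(Add(1, Mul(2, 292681)), -1))), Add(-477323, 301)) = Mul(Add(60353, Mul(-2, Pow(Add(1, 585362), -1))), -477022) = Mul(Add(60353, Mul(-2, Pow(585363, -1))), -477022) = Mul(Add(60353, Mul(-2, Rational(1, 585363))), -477022) = Mul(Add(60353, Rational(-2, 585363)), -477022) = Mul(Rational(35328413137, 585363), -477022) = Rational(-16852430291438014, 585363)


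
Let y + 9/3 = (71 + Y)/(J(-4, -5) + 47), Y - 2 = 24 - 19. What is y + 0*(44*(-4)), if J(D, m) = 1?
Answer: -11/8 ≈ -1.3750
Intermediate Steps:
Y = 7 (Y = 2 + (24 - 19) = 2 + 5 = 7)
y = -11/8 (y = -3 + (71 + 7)/(1 + 47) = -3 + 78/48 = -3 + 78*(1/48) = -3 + 13/8 = -11/8 ≈ -1.3750)
y + 0*(44*(-4)) = -11/8 + 0*(44*(-4)) = -11/8 + 0*(-176) = -11/8 + 0 = -11/8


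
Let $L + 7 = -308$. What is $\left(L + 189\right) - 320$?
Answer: $-446$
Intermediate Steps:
$L = -315$ ($L = -7 - 308 = -315$)
$\left(L + 189\right) - 320 = \left(-315 + 189\right) - 320 = -126 - 320 = -446$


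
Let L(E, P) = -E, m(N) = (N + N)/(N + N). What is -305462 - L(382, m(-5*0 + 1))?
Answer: -305080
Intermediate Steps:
m(N) = 1 (m(N) = (2*N)/((2*N)) = (2*N)*(1/(2*N)) = 1)
-305462 - L(382, m(-5*0 + 1)) = -305462 - (-1)*382 = -305462 - 1*(-382) = -305462 + 382 = -305080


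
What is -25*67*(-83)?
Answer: 139025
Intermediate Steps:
-25*67*(-83) = -1675*(-83) = 139025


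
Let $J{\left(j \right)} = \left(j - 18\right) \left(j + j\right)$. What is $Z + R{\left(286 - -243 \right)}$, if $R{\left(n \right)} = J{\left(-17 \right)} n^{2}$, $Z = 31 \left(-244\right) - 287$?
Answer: $333002939$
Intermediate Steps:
$J{\left(j \right)} = 2 j \left(-18 + j\right)$ ($J{\left(j \right)} = \left(-18 + j\right) 2 j = 2 j \left(-18 + j\right)$)
$Z = -7851$ ($Z = -7564 - 287 = -7851$)
$R{\left(n \right)} = 1190 n^{2}$ ($R{\left(n \right)} = 2 \left(-17\right) \left(-18 - 17\right) n^{2} = 2 \left(-17\right) \left(-35\right) n^{2} = 1190 n^{2}$)
$Z + R{\left(286 - -243 \right)} = -7851 + 1190 \left(286 - -243\right)^{2} = -7851 + 1190 \left(286 + 243\right)^{2} = -7851 + 1190 \cdot 529^{2} = -7851 + 1190 \cdot 279841 = -7851 + 333010790 = 333002939$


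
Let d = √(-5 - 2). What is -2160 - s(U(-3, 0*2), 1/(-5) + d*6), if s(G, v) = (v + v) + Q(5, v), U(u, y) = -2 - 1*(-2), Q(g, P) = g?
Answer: -10823/5 - 12*I*√7 ≈ -2164.6 - 31.749*I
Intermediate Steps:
d = I*√7 (d = √(-7) = I*√7 ≈ 2.6458*I)
U(u, y) = 0 (U(u, y) = -2 + 2 = 0)
s(G, v) = 5 + 2*v (s(G, v) = (v + v) + 5 = 2*v + 5 = 5 + 2*v)
-2160 - s(U(-3, 0*2), 1/(-5) + d*6) = -2160 - (5 + 2*(1/(-5) + (I*√7)*6)) = -2160 - (5 + 2*(-⅕ + 6*I*√7)) = -2160 - (5 + (-⅖ + 12*I*√7)) = -2160 - (23/5 + 12*I*√7) = -2160 + (-23/5 - 12*I*√7) = -10823/5 - 12*I*√7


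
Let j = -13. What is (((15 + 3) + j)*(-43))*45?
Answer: -9675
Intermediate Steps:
(((15 + 3) + j)*(-43))*45 = (((15 + 3) - 13)*(-43))*45 = ((18 - 13)*(-43))*45 = (5*(-43))*45 = -215*45 = -9675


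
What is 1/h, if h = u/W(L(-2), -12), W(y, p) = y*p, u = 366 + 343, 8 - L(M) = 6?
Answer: -24/709 ≈ -0.033850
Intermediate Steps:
L(M) = 2 (L(M) = 8 - 1*6 = 8 - 6 = 2)
u = 709
W(y, p) = p*y
h = -709/24 (h = 709/((-12*2)) = 709/(-24) = 709*(-1/24) = -709/24 ≈ -29.542)
1/h = 1/(-709/24) = -24/709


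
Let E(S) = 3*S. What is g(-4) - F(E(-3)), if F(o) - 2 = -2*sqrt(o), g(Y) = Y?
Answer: -6 + 6*I ≈ -6.0 + 6.0*I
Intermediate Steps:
F(o) = 2 - 2*sqrt(o)
g(-4) - F(E(-3)) = -4 - (2 - 2*3*I) = -4 - (2 - 6*I) = -4 + (-2 + 6*I) = -6 + 6*I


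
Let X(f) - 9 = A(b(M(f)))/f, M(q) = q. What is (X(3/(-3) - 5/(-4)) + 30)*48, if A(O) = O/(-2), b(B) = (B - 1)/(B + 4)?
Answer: 32112/17 ≈ 1888.9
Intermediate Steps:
b(B) = (-1 + B)/(4 + B)
A(O) = -O/2 (A(O) = O*(-1/2) = -O/2)
X(f) = 9 - (-1 + f)/(2*f*(4 + f)) (X(f) = 9 + (-(-1 + f)/(2*(4 + f)))/f = 9 - (-1 + f)/(2*f*(4 + f)))
(X(3/(-3) - 5/(-4)) + 30)*48 = ((1 - (3/(-3) - 5/(-4)) + 18*(3/(-3) - 5/(-4))*(4 + (3/(-3) - 5/(-4))))/(2*(3/(-3) - 5/(-4))*(4 + (3/(-3) - 5/(-4)))) + 30)*48 = ((1 - (3*(-1/3) - 5*(-1/4)) + 18*(3*(-1/3) - 5*(-1/4))*(4 + (3*(-1/3) - 5*(-1/4))))/(2*(3*(-1/3) - 5*(-1/4))*(4 + (3*(-1/3) - 5*(-1/4)))) + 30)*48 = ((1 - (-1 + 5/4) + 18*(-1 + 5/4)*(4 + (-1 + 5/4)))/(2*(-1 + 5/4)*(4 + (-1 + 5/4))) + 30)*48 = ((1 - 1*1/4 + 18*(1/4)*(4 + 1/4))/(2*(1/4)*(4 + 1/4)) + 30)*48 = ((1/2)*4*(1 - 1/4 + 18*(1/4)*(17/4))/(17/4) + 30)*48 = ((1/2)*4*(4/17)*(1 - 1/4 + 153/8) + 30)*48 = ((1/2)*4*(4/17)*(159/8) + 30)*48 = (159/17 + 30)*48 = (669/17)*48 = 32112/17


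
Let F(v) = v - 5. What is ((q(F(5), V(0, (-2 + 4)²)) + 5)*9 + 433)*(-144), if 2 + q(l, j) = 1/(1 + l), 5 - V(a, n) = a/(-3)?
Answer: -67536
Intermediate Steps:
F(v) = -5 + v
V(a, n) = 5 + a/3 (V(a, n) = 5 - a/(-3) = 5 - a*(-1)/3 = 5 - (-1)*a/3 = 5 + a/3)
q(l, j) = -2 + 1/(1 + l)
((q(F(5), V(0, (-2 + 4)²)) + 5)*9 + 433)*(-144) = (((-1 - 2*(-5 + 5))/(1 + (-5 + 5)) + 5)*9 + 433)*(-144) = (((-1 - 2*0)/(1 + 0) + 5)*9 + 433)*(-144) = (((-1 + 0)/1 + 5)*9 + 433)*(-144) = ((1*(-1) + 5)*9 + 433)*(-144) = ((-1 + 5)*9 + 433)*(-144) = (4*9 + 433)*(-144) = (36 + 433)*(-144) = 469*(-144) = -67536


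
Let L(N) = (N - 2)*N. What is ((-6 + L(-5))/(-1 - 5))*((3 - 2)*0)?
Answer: 0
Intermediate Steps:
L(N) = N*(-2 + N) (L(N) = (-2 + N)*N = N*(-2 + N))
((-6 + L(-5))/(-1 - 5))*((3 - 2)*0) = ((-6 - 5*(-2 - 5))/(-1 - 5))*((3 - 2)*0) = ((-6 - 5*(-7))/(-6))*(1*0) = ((-6 + 35)*(-⅙))*0 = (29*(-⅙))*0 = -29/6*0 = 0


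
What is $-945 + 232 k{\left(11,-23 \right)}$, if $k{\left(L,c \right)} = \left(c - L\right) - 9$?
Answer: $-10921$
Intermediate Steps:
$k{\left(L,c \right)} = -9 + c - L$
$-945 + 232 k{\left(11,-23 \right)} = -945 + 232 \left(-9 - 23 - 11\right) = -945 + 232 \left(-43\right) = -945 - 9976 = -10921$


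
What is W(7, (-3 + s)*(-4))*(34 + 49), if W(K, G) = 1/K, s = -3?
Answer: 83/7 ≈ 11.857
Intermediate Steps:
W(7, (-3 + s)*(-4))*(34 + 49) = (34 + 49)/7 = (⅐)*83 = 83/7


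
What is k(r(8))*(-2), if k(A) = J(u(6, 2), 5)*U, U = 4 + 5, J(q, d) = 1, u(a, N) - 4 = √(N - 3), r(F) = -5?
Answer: -18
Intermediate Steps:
u(a, N) = 4 + √(-3 + N) (u(a, N) = 4 + √(N - 3) = 4 + √(-3 + N))
U = 9
k(A) = 9 (k(A) = 1*9 = 9)
k(r(8))*(-2) = 9*(-2) = -18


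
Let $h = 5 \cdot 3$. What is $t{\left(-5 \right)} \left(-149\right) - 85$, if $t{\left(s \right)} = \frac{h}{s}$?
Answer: $362$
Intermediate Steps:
$h = 15$
$t{\left(s \right)} = \frac{15}{s}$
$t{\left(-5 \right)} \left(-149\right) - 85 = \frac{15}{-5} \left(-149\right) - 85 = 15 \left(- \frac{1}{5}\right) \left(-149\right) - 85 = \left(-3\right) \left(-149\right) - 85 = 447 - 85 = 362$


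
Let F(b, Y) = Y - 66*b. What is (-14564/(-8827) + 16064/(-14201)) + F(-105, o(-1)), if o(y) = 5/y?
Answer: 868129198411/125352227 ≈ 6925.5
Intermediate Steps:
(-14564/(-8827) + 16064/(-14201)) + F(-105, o(-1)) = (-14564/(-8827) + 16064/(-14201)) + (5/(-1) - 66*(-105)) = (-14564*(-1/8827) + 16064*(-1/14201)) + (5*(-1) + 6930) = (14564/8827 - 16064/14201) + (-5 + 6930) = 65026436/125352227 + 6925 = 868129198411/125352227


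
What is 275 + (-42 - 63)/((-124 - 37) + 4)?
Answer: 43280/157 ≈ 275.67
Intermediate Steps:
275 + (-42 - 63)/((-124 - 37) + 4) = 275 - 105/(-161 + 4) = 275 - 105/(-157) = 275 - 105*(-1/157) = 275 + 105/157 = 43280/157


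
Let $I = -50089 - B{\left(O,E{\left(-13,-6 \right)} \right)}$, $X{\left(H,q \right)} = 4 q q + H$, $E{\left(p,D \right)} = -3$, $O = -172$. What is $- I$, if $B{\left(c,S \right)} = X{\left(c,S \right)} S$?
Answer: $50497$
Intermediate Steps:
$X{\left(H,q \right)} = H + 4 q^{2}$ ($X{\left(H,q \right)} = 4 q^{2} + H = H + 4 q^{2}$)
$B{\left(c,S \right)} = S \left(c + 4 S^{2}\right)$ ($B{\left(c,S \right)} = \left(c + 4 S^{2}\right) S = S \left(c + 4 S^{2}\right)$)
$I = -50497$ ($I = -50089 - - 3 \left(-172 + 4 \left(-3\right)^{2}\right) = -50089 - - 3 \left(-172 + 4 \cdot 9\right) = -50089 - - 3 \left(-172 + 36\right) = -50089 - \left(-3\right) \left(-136\right) = -50089 - 408 = -50497$)
$- I = \left(-1\right) \left(-50497\right) = 50497$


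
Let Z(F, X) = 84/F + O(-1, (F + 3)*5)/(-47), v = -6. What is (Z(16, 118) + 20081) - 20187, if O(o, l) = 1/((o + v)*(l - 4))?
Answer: -12065413/119756 ≈ -100.75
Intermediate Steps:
O(o, l) = 1/((-6 + o)*(-4 + l)) (O(o, l) = 1/((o - 6)*(l - 4)) = 1/((-6 + o)*(-4 + l)))
Z(F, X) = 84/F - 1/(47*(-77 - 35*F)) (Z(F, X) = 84/F + 1/((24 - 6*(F + 3)*5 - 4*(-1) + ((F + 3)*5)*(-1))*(-47)) = 84/F - 1/47/(24 - 6*(3 + F)*5 + 4 + ((3 + F)*5)*(-1)) = 84/F - 1/47/(24 - 6*(15 + 5*F) + 4 + (15 + 5*F)*(-1)) = 84/F - 1/47/(24 + (-90 - 30*F) + 4 + (-15 - 5*F)) = 84/F - 1/47/(-77 - 35*F) = 84/F - 1/(47*(-77 - 35*F)))
(Z(16, 118) + 20081) - 20187 = ((1/329)*(303996 + 138181*16)/(16*(11 + 5*16)) + 20081) - 20187 = ((1/329)*(1/16)*(303996 + 2210896)/(11 + 80) + 20081) - 20187 = ((1/329)*(1/16)*2514892/91 + 20081) - 20187 = ((1/329)*(1/16)*(1/91)*2514892 + 20081) - 20187 = (628723/119756 + 20081) - 20187 = 2405448959/119756 - 20187 = -12065413/119756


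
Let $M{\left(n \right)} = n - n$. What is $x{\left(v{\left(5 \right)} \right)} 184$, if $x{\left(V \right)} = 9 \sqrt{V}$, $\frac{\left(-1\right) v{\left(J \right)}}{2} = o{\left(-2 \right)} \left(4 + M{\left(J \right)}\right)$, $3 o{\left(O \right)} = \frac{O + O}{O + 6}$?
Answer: $1104 \sqrt{6} \approx 2704.2$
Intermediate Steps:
$o{\left(O \right)} = \frac{2 O}{3 \left(6 + O\right)}$ ($o{\left(O \right)} = \frac{\left(O + O\right) \frac{1}{O + 6}}{3} = \frac{2 O \frac{1}{6 + O}}{3} = \frac{2 O}{3 \left(6 + O\right)}$)
$M{\left(n \right)} = 0$
$v{\left(J \right)} = \frac{8}{3}$ ($v{\left(J \right)} = - 2 \cdot \frac{2}{3} \left(-2\right) \frac{1}{6 - 2} \left(4 + 0\right) = - 2 \cdot \frac{2}{3} \left(-2\right) \frac{1}{4} \cdot 4 = - 2 \left(\left(- \frac{1}{3}\right) 4\right) = \left(-2\right) \left(- \frac{4}{3}\right) = \frac{8}{3}$)
$x{\left(v{\left(5 \right)} \right)} 184 = 9 \sqrt{\frac{8}{3}} \cdot 184 = 9 \frac{2 \sqrt{6}}{3} \cdot 184 = 6 \sqrt{6} \cdot 184 = 1104 \sqrt{6}$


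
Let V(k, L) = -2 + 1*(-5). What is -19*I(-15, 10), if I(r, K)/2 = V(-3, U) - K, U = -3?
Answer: 646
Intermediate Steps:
V(k, L) = -7 (V(k, L) = -2 - 5 = -7)
I(r, K) = -14 - 2*K (I(r, K) = 2*(-7 - K) = -14 - 2*K)
-19*I(-15, 10) = -19*(-14 - 2*10) = -19*(-14 - 20) = -19*(-34) = 646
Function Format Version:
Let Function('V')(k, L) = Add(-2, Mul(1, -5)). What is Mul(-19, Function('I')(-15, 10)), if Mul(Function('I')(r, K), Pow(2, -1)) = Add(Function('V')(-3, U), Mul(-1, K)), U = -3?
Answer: 646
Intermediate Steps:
Function('V')(k, L) = -7 (Function('V')(k, L) = Add(-2, -5) = -7)
Function('I')(r, K) = Add(-14, Mul(-2, K)) (Function('I')(r, K) = Mul(2, Add(-7, Mul(-1, K))) = Add(-14, Mul(-2, K)))
Mul(-19, Function('I')(-15, 10)) = Mul(-19, Add(-14, Mul(-2, 10))) = Mul(-19, Add(-14, -20)) = Mul(-19, -34) = 646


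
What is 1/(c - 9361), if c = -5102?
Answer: -1/14463 ≈ -6.9142e-5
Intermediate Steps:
1/(c - 9361) = 1/(-5102 - 9361) = 1/(-14463) = -1/14463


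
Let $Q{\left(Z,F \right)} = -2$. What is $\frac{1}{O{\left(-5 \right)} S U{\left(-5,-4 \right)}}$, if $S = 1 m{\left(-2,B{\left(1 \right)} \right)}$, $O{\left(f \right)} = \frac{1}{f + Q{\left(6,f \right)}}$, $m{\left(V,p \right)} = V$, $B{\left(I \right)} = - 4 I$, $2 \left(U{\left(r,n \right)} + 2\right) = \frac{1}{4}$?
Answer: $- \frac{28}{15} \approx -1.8667$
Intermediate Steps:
$U{\left(r,n \right)} = - \frac{15}{8}$ ($U{\left(r,n \right)} = -2 + \frac{1}{2 \cdot 4} = -2 + \frac{1}{2} \cdot \frac{1}{4} = -2 + \frac{1}{8} = - \frac{15}{8}$)
$O{\left(f \right)} = \frac{1}{-2 + f}$ ($O{\left(f \right)} = \frac{1}{f - 2} = \frac{1}{-2 + f}$)
$S = -2$ ($S = 1 \left(-2\right) = -2$)
$\frac{1}{O{\left(-5 \right)} S U{\left(-5,-4 \right)}} = \frac{1}{\frac{1}{-2 - 5} \left(-2\right) \left(- \frac{15}{8}\right)} = \frac{1}{\frac{1}{-7} \left(-2\right) \left(- \frac{15}{8}\right)} = \frac{1}{\left(- \frac{1}{7}\right) \left(-2\right) \left(- \frac{15}{8}\right)} = \frac{1}{\frac{2}{7} \left(- \frac{15}{8}\right)} = \frac{1}{- \frac{15}{28}} = - \frac{28}{15}$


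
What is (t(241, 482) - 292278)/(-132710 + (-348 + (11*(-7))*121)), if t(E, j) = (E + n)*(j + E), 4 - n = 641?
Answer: 578586/142375 ≈ 4.0638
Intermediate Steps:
n = -637 (n = 4 - 1*641 = 4 - 641 = -637)
t(E, j) = (-637 + E)*(E + j) (t(E, j) = (E - 637)*(j + E) = (-637 + E)*(E + j))
(t(241, 482) - 292278)/(-132710 + (-348 + (11*(-7))*121)) = ((241² - 637*241 - 637*482 + 241*482) - 292278)/(-132710 + (-348 + (11*(-7))*121)) = ((58081 - 153517 - 307034 + 116162) - 292278)/(-132710 + (-348 - 77*121)) = (-286308 - 292278)/(-132710 + (-348 - 9317)) = -578586/(-132710 - 9665) = -578586/(-142375) = -578586*(-1/142375) = 578586/142375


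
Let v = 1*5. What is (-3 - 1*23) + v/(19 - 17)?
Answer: -47/2 ≈ -23.500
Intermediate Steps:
v = 5
(-3 - 1*23) + v/(19 - 17) = (-3 - 1*23) + 5/(19 - 17) = (-3 - 23) + 5/2 = -26 + (½)*5 = -26 + 5/2 = -47/2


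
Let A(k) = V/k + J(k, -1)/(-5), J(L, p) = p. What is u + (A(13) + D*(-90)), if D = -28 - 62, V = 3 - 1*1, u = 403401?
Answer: 26747588/65 ≈ 4.1150e+5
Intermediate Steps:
V = 2 (V = 3 - 1 = 2)
A(k) = 1/5 + 2/k (A(k) = 2/k - 1/(-5) = 2/k - 1*(-1/5) = 2/k + 1/5 = 1/5 + 2/k)
D = -90
u + (A(13) + D*(-90)) = 403401 + ((1/5)*(10 + 13)/13 - 90*(-90)) = 403401 + ((1/5)*(1/13)*23 + 8100) = 403401 + (23/65 + 8100) = 403401 + 526523/65 = 26747588/65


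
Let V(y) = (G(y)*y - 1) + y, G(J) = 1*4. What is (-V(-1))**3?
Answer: 216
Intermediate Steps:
G(J) = 4
V(y) = -1 + 5*y (V(y) = (4*y - 1) + y = (-1 + 4*y) + y = -1 + 5*y)
(-V(-1))**3 = (-(-1 + 5*(-1)))**3 = (-(-1 - 5))**3 = (-1*(-6))**3 = 6**3 = 216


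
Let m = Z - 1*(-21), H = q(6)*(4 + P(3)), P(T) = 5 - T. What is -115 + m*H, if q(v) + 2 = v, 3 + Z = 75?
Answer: 2117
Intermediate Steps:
Z = 72 (Z = -3 + 75 = 72)
q(v) = -2 + v
H = 24 (H = (-2 + 6)*(4 + (5 - 1*3)) = 4*(4 + (5 - 3)) = 4*(4 + 2) = 4*6 = 24)
m = 93 (m = 72 - 1*(-21) = 72 + 21 = 93)
-115 + m*H = -115 + 93*24 = -115 + 2232 = 2117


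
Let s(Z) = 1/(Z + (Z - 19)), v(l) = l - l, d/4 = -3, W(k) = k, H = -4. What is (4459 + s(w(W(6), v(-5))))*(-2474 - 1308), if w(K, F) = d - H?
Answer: -590234048/35 ≈ -1.6864e+7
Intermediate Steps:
d = -12 (d = 4*(-3) = -12)
v(l) = 0
w(K, F) = -8 (w(K, F) = -12 - 1*(-4) = -12 + 4 = -8)
s(Z) = 1/(-19 + 2*Z) (s(Z) = 1/(Z + (-19 + Z)) = 1/(-19 + 2*Z))
(4459 + s(w(W(6), v(-5))))*(-2474 - 1308) = (4459 + 1/(-19 + 2*(-8)))*(-2474 - 1308) = (4459 + 1/(-19 - 16))*(-3782) = (4459 + 1/(-35))*(-3782) = (4459 - 1/35)*(-3782) = (156064/35)*(-3782) = -590234048/35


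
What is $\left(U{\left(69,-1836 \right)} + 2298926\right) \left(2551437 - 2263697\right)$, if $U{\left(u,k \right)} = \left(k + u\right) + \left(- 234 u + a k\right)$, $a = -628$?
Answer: $988105202540$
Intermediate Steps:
$U{\left(u,k \right)} = - 627 k - 233 u$ ($U{\left(u,k \right)} = \left(k + u\right) - \left(234 u + 628 k\right) = - 627 k - 233 u$)
$\left(U{\left(69,-1836 \right)} + 2298926\right) \left(2551437 - 2263697\right) = \left(\left(\left(-627\right) \left(-1836\right) - 16077\right) + 2298926\right) \left(2551437 - 2263697\right) = \left(\left(1151172 - 16077\right) + 2298926\right) 287740 = \left(1135095 + 2298926\right) 287740 = 3434021 \cdot 287740 = 988105202540$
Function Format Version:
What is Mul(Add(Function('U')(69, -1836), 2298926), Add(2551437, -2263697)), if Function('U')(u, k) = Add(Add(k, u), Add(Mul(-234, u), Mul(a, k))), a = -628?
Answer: 988105202540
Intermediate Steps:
Function('U')(u, k) = Add(Mul(-627, k), Mul(-233, u)) (Function('U')(u, k) = Add(Add(k, u), Add(Mul(-234, u), Mul(-628, k))) = Add(Add(k, u), Add(Mul(-628, k), Mul(-234, u))) = Add(Mul(-627, k), Mul(-233, u)))
Mul(Add(Function('U')(69, -1836), 2298926), Add(2551437, -2263697)) = Mul(Add(Add(Mul(-627, -1836), Mul(-233, 69)), 2298926), Add(2551437, -2263697)) = Mul(Add(Add(1151172, -16077), 2298926), 287740) = Mul(Add(1135095, 2298926), 287740) = Mul(3434021, 287740) = 988105202540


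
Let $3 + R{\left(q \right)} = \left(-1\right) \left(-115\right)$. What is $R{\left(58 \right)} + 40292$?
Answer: $40404$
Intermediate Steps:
$R{\left(q \right)} = 112$ ($R{\left(q \right)} = -3 - -115 = -3 + 115 = 112$)
$R{\left(58 \right)} + 40292 = 112 + 40292 = 40404$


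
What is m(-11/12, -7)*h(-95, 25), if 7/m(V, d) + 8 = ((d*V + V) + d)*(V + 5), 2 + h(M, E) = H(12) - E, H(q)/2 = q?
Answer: 168/113 ≈ 1.4867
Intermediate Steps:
H(q) = 2*q
h(M, E) = 22 - E (h(M, E) = -2 + (2*12 - E) = -2 + (24 - E) = 22 - E)
m(V, d) = 7/(-8 + (5 + V)*(V + d + V*d)) (m(V, d) = 7/(-8 + ((d*V + V) + d)*(V + 5)) = 7/(-8 + ((V*d + V) + d)*(5 + V)) = 7/(-8 + ((V + V*d) + d)*(5 + V)) = 7/(-8 + (V + d + V*d)*(5 + V)) = 7/(-8 + (5 + V)*(V + d + V*d)))
m(-11/12, -7)*h(-95, 25) = (7/(-8 + (-11/12)**2 + 5*(-11/12) + 5*(-7) - 7*(-11/12)**2 + 6*(-11/12)*(-7)))*(22 - 1*25) = (7/(-8 + (-11*1/12)**2 + 5*(-11*1/12) - 35 - 7*(-11*1/12)**2 + 6*(-11*1/12)*(-7)))*(22 - 25) = (7/(-8 + (-11/12)**2 + 5*(-11/12) - 35 - 7*(-11/12)**2 + 6*(-11/12)*(-7)))*(-3) = (7/(-8 + 121/144 - 55/12 - 35 - 7*121/144 + 77/2))*(-3) = (7/(-8 + 121/144 - 55/12 - 35 - 847/144 + 77/2))*(-3) = (7/(-113/8))*(-3) = (7*(-8/113))*(-3) = -56/113*(-3) = 168/113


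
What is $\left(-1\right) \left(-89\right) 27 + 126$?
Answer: $2529$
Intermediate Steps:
$\left(-1\right) \left(-89\right) 27 + 126 = 89 \cdot 27 + 126 = 2403 + 126 = 2529$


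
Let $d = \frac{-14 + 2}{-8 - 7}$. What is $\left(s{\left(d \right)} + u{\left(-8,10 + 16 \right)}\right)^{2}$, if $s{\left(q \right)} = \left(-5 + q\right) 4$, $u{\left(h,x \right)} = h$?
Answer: $\frac{15376}{25} \approx 615.04$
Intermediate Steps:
$d = \frac{4}{5}$ ($d = - \frac{12}{-15} = \left(-12\right) \left(- \frac{1}{15}\right) = \frac{4}{5} \approx 0.8$)
$s{\left(q \right)} = -20 + 4 q$
$\left(s{\left(d \right)} + u{\left(-8,10 + 16 \right)}\right)^{2} = \left(\left(-20 + 4 \cdot \frac{4}{5}\right) - 8\right)^{2} = \left(\left(-20 + \frac{16}{5}\right) - 8\right)^{2} = \left(- \frac{84}{5} - 8\right)^{2} = \left(- \frac{124}{5}\right)^{2} = \frac{15376}{25}$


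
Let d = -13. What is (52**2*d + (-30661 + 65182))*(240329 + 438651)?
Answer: -428436380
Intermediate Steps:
(52**2*d + (-30661 + 65182))*(240329 + 438651) = (52**2*(-13) + (-30661 + 65182))*(240329 + 438651) = (2704*(-13) + 34521)*678980 = (-35152 + 34521)*678980 = -631*678980 = -428436380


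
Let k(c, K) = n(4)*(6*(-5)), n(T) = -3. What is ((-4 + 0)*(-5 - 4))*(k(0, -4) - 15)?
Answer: 2700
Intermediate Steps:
k(c, K) = 90 (k(c, K) = -18*(-5) = -3*(-30) = 90)
((-4 + 0)*(-5 - 4))*(k(0, -4) - 15) = ((-4 + 0)*(-5 - 4))*(90 - 15) = -4*(-9)*75 = 36*75 = 2700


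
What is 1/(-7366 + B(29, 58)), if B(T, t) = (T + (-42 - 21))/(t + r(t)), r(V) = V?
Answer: -58/427245 ≈ -0.00013575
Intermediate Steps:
B(T, t) = (-63 + T)/(2*t) (B(T, t) = (T + (-42 - 21))/(t + t) = (T - 63)/((2*t)) = (-63 + T)*(1/(2*t)) = (-63 + T)/(2*t))
1/(-7366 + B(29, 58)) = 1/(-7366 + (1/2)*(-63 + 29)/58) = 1/(-7366 + (1/2)*(1/58)*(-34)) = 1/(-7366 - 17/58) = 1/(-427245/58) = -58/427245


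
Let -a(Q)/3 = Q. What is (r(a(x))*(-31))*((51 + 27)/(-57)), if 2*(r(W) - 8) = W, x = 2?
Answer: 4030/19 ≈ 212.11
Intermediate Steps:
a(Q) = -3*Q
r(W) = 8 + W/2
(r(a(x))*(-31))*((51 + 27)/(-57)) = ((8 + (-3*2)/2)*(-31))*((51 + 27)/(-57)) = ((8 + (½)*(-6))*(-31))*(78*(-1/57)) = ((8 - 3)*(-31))*(-26/19) = (5*(-31))*(-26/19) = -155*(-26/19) = 4030/19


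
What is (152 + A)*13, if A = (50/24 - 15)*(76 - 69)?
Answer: 9607/12 ≈ 800.58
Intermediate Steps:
A = -1085/12 (A = (50*(1/24) - 15)*7 = (25/12 - 15)*7 = -155/12*7 = -1085/12 ≈ -90.417)
(152 + A)*13 = (152 - 1085/12)*13 = (739/12)*13 = 9607/12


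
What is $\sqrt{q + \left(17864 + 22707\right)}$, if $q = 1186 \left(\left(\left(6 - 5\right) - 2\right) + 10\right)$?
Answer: $\sqrt{51245} \approx 226.37$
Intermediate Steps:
$q = 10674$ ($q = 1186 \left(\left(1 - 2\right) + 10\right) = 1186 \left(-1 + 10\right) = 1186 \cdot 9 = 10674$)
$\sqrt{q + \left(17864 + 22707\right)} = \sqrt{10674 + \left(17864 + 22707\right)} = \sqrt{10674 + 40571} = \sqrt{51245}$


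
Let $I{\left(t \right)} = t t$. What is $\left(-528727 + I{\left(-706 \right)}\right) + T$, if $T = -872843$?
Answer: $-903134$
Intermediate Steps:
$I{\left(t \right)} = t^{2}$
$\left(-528727 + I{\left(-706 \right)}\right) + T = \left(-528727 + \left(-706\right)^{2}\right) - 872843 = \left(-528727 + 498436\right) - 872843 = -30291 - 872843 = -903134$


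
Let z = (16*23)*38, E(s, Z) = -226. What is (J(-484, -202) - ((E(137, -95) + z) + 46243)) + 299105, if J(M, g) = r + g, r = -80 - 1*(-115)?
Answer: 238937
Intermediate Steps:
r = 35 (r = -80 + 115 = 35)
z = 13984 (z = 368*38 = 13984)
J(M, g) = 35 + g
(J(-484, -202) - ((E(137, -95) + z) + 46243)) + 299105 = ((35 - 202) - ((-226 + 13984) + 46243)) + 299105 = (-167 - (13758 + 46243)) + 299105 = (-167 - 1*60001) + 299105 = (-167 - 60001) + 299105 = -60168 + 299105 = 238937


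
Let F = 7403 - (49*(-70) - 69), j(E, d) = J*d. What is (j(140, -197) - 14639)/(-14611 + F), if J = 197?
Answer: 53448/3709 ≈ 14.410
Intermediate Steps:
j(E, d) = 197*d
F = 10902 (F = 7403 - (-3430 - 69) = 7403 - 1*(-3499) = 7403 + 3499 = 10902)
(j(140, -197) - 14639)/(-14611 + F) = (197*(-197) - 14639)/(-14611 + 10902) = (-38809 - 14639)/(-3709) = -53448*(-1/3709) = 53448/3709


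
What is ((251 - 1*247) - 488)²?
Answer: 234256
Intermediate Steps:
((251 - 1*247) - 488)² = ((251 - 247) - 488)² = (4 - 488)² = (-484)² = 234256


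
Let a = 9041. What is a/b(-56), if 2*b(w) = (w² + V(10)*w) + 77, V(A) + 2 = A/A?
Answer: 18082/3269 ≈ 5.5314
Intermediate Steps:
V(A) = -1 (V(A) = -2 + A/A = -2 + 1 = -1)
b(w) = 77/2 + w²/2 - w/2 (b(w) = ((w² - w) + 77)/2 = (77 + w² - w)/2 = 77/2 + w²/2 - w/2)
a/b(-56) = 9041/(77/2 + (½)*(-56)² - ½*(-56)) = 9041/(77/2 + (½)*3136 + 28) = 9041/(77/2 + 1568 + 28) = 9041/(3269/2) = 9041*(2/3269) = 18082/3269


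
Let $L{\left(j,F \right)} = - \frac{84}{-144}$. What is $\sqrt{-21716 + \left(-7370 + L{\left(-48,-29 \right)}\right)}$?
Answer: $\frac{5 i \sqrt{41883}}{6} \approx 170.54 i$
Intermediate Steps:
$L{\left(j,F \right)} = \frac{7}{12}$ ($L{\left(j,F \right)} = \left(-84\right) \left(- \frac{1}{144}\right) = \frac{7}{12}$)
$\sqrt{-21716 + \left(-7370 + L{\left(-48,-29 \right)}\right)} = \sqrt{-21716 + \left(-7370 + \frac{7}{12}\right)} = \sqrt{-21716 - \frac{88433}{12}} = \sqrt{- \frac{349025}{12}} = \frac{5 i \sqrt{41883}}{6}$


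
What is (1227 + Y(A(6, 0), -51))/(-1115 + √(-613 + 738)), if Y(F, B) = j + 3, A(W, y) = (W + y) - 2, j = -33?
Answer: -266931/248620 - 1197*√5/248620 ≈ -1.0844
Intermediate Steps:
A(W, y) = -2 + W + y
Y(F, B) = -30 (Y(F, B) = -33 + 3 = -30)
(1227 + Y(A(6, 0), -51))/(-1115 + √(-613 + 738)) = (1227 - 30)/(-1115 + √(-613 + 738)) = 1197/(-1115 + √125) = 1197/(-1115 + 5*√5)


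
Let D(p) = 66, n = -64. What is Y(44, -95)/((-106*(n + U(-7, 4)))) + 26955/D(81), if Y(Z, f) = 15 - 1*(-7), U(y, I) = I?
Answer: 14286271/34980 ≈ 408.41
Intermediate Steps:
Y(Z, f) = 22 (Y(Z, f) = 15 + 7 = 22)
Y(44, -95)/((-106*(n + U(-7, 4)))) + 26955/D(81) = 22/((-106*(-64 + 4))) + 26955/66 = 22/((-106*(-60))) + 26955*(1/66) = 22/6360 + 8985/22 = 22*(1/6360) + 8985/22 = 11/3180 + 8985/22 = 14286271/34980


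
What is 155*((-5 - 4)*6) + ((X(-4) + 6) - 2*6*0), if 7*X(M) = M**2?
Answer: -58532/7 ≈ -8361.7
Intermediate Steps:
X(M) = M**2/7
155*((-5 - 4)*6) + ((X(-4) + 6) - 2*6*0) = 155*((-5 - 4)*6) + (((1/7)*(-4)**2 + 6) - 2*6*0) = 155*(-9*6) + (((1/7)*16 + 6) - 12*0) = 155*(-54) + ((16/7 + 6) + 0) = -8370 + (58/7 + 0) = -8370 + 58/7 = -58532/7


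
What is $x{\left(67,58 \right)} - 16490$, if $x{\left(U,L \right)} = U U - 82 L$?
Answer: $-16757$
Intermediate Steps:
$x{\left(U,L \right)} = U^{2} - 82 L$
$x{\left(67,58 \right)} - 16490 = \left(67^{2} - 4756\right) - 16490 = \left(4489 - 4756\right) - 16490 = -267 - 16490 = -16757$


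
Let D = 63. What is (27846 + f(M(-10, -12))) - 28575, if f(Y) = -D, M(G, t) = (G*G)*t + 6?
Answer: -792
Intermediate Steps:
M(G, t) = 6 + t*G² (M(G, t) = G²*t + 6 = t*G² + 6 = 6 + t*G²)
f(Y) = -63 (f(Y) = -1*63 = -63)
(27846 + f(M(-10, -12))) - 28575 = (27846 - 63) - 28575 = 27783 - 28575 = -792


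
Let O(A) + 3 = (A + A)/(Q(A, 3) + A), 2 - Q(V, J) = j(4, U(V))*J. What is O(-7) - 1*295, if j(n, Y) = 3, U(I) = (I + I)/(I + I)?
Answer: -297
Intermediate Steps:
U(I) = 1 (U(I) = (2*I)/((2*I)) = (2*I)*(1/(2*I)) = 1)
Q(V, J) = 2 - 3*J
O(A) = -3 + 2*A/(-7 + A) (O(A) = -3 + (A + A)/((2 - 3*3) + A) = -3 + (2*A)/((2 - 9) + A) = -3 + (2*A)/(-7 + A) = -3 + 2*A/(-7 + A))
O(-7) - 1*295 = (21 - 1*(-7))/(-7 - 7) - 1*295 = (21 + 7)/(-14) - 295 = -1/14*28 - 295 = -2 - 295 = -297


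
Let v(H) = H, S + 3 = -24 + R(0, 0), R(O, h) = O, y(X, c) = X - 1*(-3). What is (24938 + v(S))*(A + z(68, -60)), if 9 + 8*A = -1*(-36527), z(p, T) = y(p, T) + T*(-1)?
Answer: 467903313/4 ≈ 1.1698e+8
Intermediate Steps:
y(X, c) = 3 + X (y(X, c) = X + 3 = 3 + X)
S = -27 (S = -3 + (-24 + 0) = -3 - 24 = -27)
z(p, T) = 3 + p - T (z(p, T) = (3 + p) + T*(-1) = (3 + p) - T = 3 + p - T)
A = 18259/4 (A = -9/8 + (-1*(-36527))/8 = -9/8 + (⅛)*36527 = -9/8 + 36527/8 = 18259/4 ≈ 4564.8)
(24938 + v(S))*(A + z(68, -60)) = (24938 - 27)*(18259/4 + (3 + 68 - 1*(-60))) = 24911*(18259/4 + (3 + 68 + 60)) = 24911*(18259/4 + 131) = 24911*(18783/4) = 467903313/4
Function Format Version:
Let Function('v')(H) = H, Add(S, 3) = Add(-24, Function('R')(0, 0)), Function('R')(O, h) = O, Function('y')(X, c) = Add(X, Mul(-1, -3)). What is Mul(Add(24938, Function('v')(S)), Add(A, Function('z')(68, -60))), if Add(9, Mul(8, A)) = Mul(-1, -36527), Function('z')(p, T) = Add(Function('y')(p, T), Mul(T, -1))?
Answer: Rational(467903313, 4) ≈ 1.1698e+8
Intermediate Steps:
Function('y')(X, c) = Add(3, X) (Function('y')(X, c) = Add(X, 3) = Add(3, X))
S = -27 (S = Add(-3, Add(-24, 0)) = Add(-3, -24) = -27)
Function('z')(p, T) = Add(3, p, Mul(-1, T)) (Function('z')(p, T) = Add(Add(3, p), Mul(T, -1)) = Add(Add(3, p), Mul(-1, T)) = Add(3, p, Mul(-1, T)))
A = Rational(18259, 4) (A = Add(Rational(-9, 8), Mul(Rational(1, 8), Mul(-1, -36527))) = Add(Rational(-9, 8), Mul(Rational(1, 8), 36527)) = Add(Rational(-9, 8), Rational(36527, 8)) = Rational(18259, 4) ≈ 4564.8)
Mul(Add(24938, Function('v')(S)), Add(A, Function('z')(68, -60))) = Mul(Add(24938, -27), Add(Rational(18259, 4), Add(3, 68, Mul(-1, -60)))) = Mul(24911, Add(Rational(18259, 4), Add(3, 68, 60))) = Mul(24911, Add(Rational(18259, 4), 131)) = Mul(24911, Rational(18783, 4)) = Rational(467903313, 4)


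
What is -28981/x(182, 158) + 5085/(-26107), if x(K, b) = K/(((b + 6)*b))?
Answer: -9802600327187/2375737 ≈ -4.1261e+6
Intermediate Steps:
x(K, b) = K/(b*(6 + b)) (x(K, b) = K/(((6 + b)*b)) = K/((b*(6 + b))) = K*(1/(b*(6 + b))) = K/(b*(6 + b)))
-28981/x(182, 158) + 5085/(-26107) = -28981/(182/(158*(6 + 158))) + 5085/(-26107) = -28981/(182*(1/158)/164) + 5085*(-1/26107) = -28981/(182*(1/158)*(1/164)) - 5085/26107 = -28981/91/12956 - 5085/26107 = -28981*12956/91 - 5085/26107 = -375477836/91 - 5085/26107 = -9802600327187/2375737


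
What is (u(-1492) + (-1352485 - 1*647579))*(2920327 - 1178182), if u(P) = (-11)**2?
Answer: -3484190697735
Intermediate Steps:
u(P) = 121
(u(-1492) + (-1352485 - 1*647579))*(2920327 - 1178182) = (121 + (-1352485 - 1*647579))*(2920327 - 1178182) = (121 + (-1352485 - 647579))*1742145 = (121 - 2000064)*1742145 = -1999943*1742145 = -3484190697735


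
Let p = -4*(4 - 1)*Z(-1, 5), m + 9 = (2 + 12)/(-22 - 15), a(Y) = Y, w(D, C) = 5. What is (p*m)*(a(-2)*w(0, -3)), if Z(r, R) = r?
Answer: 41640/37 ≈ 1125.4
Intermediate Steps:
m = -347/37 (m = -9 + (2 + 12)/(-22 - 15) = -9 + 14/(-37) = -9 + 14*(-1/37) = -9 - 14/37 = -347/37 ≈ -9.3784)
p = 12 (p = -4*(4 - 1)*(-1) = -12*(-1) = -4*(-3) = 12)
(p*m)*(a(-2)*w(0, -3)) = (12*(-347/37))*(-2*5) = -4164/37*(-10) = 41640/37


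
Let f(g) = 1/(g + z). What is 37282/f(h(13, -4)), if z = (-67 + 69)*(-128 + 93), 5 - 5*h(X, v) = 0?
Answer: -2572458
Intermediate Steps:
h(X, v) = 1 (h(X, v) = 1 - ⅕*0 = 1 + 0 = 1)
z = -70 (z = 2*(-35) = -70)
f(g) = 1/(-70 + g) (f(g) = 1/(g - 70) = 1/(-70 + g))
37282/f(h(13, -4)) = 37282/(1/(-70 + 1)) = 37282/(1/(-69)) = 37282/(-1/69) = 37282*(-69) = -2572458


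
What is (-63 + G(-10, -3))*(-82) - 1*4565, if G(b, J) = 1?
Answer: 519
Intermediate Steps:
(-63 + G(-10, -3))*(-82) - 1*4565 = (-63 + 1)*(-82) - 1*4565 = -62*(-82) - 4565 = 5084 - 4565 = 519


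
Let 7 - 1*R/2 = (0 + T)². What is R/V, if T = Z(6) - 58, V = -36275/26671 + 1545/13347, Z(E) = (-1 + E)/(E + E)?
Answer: 18845980880989/3543645840 ≈ 5318.3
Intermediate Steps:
Z(E) = (-1 + E)/(2*E) (Z(E) = (-1 + E)/((2*E)) = (-1 + E)*(1/(2*E)) = (-1 + E)/(2*E))
V = -147651910/118659279 (V = -36275*1/26671 + 1545*(1/13347) = -36275/26671 + 515/4449 = -147651910/118659279 ≈ -1.2443)
T = -691/12 (T = (½)*(-1 + 6)/6 - 58 = (½)*(⅙)*5 - 58 = 5/12 - 58 = -691/12 ≈ -57.583)
R = -476473/72 (R = 14 - 2*(0 - 691/12)² = 14 - 2*(-691/12)² = 14 - 2*477481/144 = 14 - 477481/72 = -476473/72 ≈ -6617.7)
R/V = -476473/(72*(-147651910/118659279)) = -476473/72*(-118659279/147651910) = 18845980880989/3543645840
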